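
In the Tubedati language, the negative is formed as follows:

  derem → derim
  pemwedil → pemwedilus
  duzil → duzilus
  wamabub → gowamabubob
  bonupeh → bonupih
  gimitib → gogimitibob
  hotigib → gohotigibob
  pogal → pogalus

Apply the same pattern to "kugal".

hotigib and duzil both have last vowel 'i' yet inflect differently (gohotigibob, duzilus), so the last vowel is not what conditions the rule; the final letter is.
"kugal" ends in -l. The stems ending in -l (duzil → duzilus, pogal → pogalus, pemwedil → pemwedilus) add -us.
So kugal → kugalus.

kugalus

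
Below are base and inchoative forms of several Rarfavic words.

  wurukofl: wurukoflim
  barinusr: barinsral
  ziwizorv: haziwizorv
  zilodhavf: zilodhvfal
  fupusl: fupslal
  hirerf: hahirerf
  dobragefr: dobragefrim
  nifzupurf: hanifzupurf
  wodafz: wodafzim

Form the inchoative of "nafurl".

hirerf and zilodhavf both end in -f yet inflect differently (hahirerf, zilodhvfal), so the final letter is not what conditions the rule; the second-to-last letter is.
"nafurl" has second-to-last letter 'r'. The stems whose second-to-last letter is 'r' (ziwizorv → haziwizorv, hirerf → hahirerf, nifzupurf → hanifzupurf) add the prefix ha-.
The other patterns: stems whose second-to-last letter is 'f' add -im; stems whose second-to-last letter is 's' or 'v' delete the last vowel and add -al.
So nafurl → hanafurl.

hanafurl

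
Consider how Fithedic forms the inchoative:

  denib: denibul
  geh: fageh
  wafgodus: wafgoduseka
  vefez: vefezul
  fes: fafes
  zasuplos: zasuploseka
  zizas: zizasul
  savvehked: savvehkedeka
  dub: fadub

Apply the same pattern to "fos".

"fos" has 1 vowel. The stems with 1 vowel (dub → fadub, geh → fageh, fes → fafes) add the prefix fa-.
So fos → fafos.

fafos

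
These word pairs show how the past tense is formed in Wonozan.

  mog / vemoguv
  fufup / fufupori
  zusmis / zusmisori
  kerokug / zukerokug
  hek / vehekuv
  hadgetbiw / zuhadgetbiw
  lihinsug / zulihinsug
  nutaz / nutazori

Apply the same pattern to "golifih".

zugolifih

mog and lihinsug both end in -g yet inflect differently (vemoguv, zulihinsug), so the final letter is not what conditions the rule; the number of vowels is.
"golifih" has 3 vowels. The stems with 3 vowels (lihinsug → zulihinsug, hadgetbiw → zuhadgetbiw, kerokug → zukerokug) add the prefix zu-.
The other patterns: stems with 1 vowel add ve- … -uv around the stem; stems with 2 vowels add -ori.
So golifih → zugolifih.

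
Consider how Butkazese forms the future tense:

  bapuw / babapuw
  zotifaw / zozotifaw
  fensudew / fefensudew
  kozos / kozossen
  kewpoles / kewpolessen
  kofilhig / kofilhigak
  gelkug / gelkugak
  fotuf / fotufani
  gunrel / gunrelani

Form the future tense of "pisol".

pisolani

fensudew and kewpoles both have last vowel 'e' yet inflect differently (fefensudew, kewpolessen), so the last vowel is not what conditions the rule; the final letter is.
"pisol" ends in -l. The one such stem in the data (gunrel → gunrelani) adds -ani, so the same rule applies.
So pisol → pisolani.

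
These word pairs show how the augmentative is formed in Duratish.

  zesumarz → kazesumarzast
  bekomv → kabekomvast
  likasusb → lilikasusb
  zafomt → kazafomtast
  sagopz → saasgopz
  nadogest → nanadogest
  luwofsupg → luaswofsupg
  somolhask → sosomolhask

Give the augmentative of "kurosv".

"kurosv" has second-to-last letter 's'. The stems whose second-to-last letter is 's' (likasusb → lilikasusb, nadogest → nanadogest, somolhask → sosomolhask) repeat the first consonant+vowel as a prefix.
So kurosv → kukurosv.

kukurosv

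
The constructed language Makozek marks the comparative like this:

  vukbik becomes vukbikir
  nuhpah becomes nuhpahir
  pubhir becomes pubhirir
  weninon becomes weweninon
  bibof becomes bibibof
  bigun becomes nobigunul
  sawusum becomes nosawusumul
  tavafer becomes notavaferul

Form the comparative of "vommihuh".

"vommihuh" has last vowel 'u'. The stems whose last vowel is 'u' (bigun → nobigunul, sawusum → nosawusumul) add no- … -ul around the stem.
The other patterns: stems whose last vowel is 'a' or 'i' add -ir; stems whose last vowel is 'o' repeat the first consonant+vowel as a prefix.
So vommihuh → novommihuhul.

novommihuhul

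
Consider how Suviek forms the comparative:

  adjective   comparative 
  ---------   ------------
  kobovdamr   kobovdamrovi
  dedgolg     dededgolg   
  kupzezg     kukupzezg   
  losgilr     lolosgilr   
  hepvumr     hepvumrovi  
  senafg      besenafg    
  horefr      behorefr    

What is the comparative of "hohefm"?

behohefm

kobovdamr and horefr both end in -r yet inflect differently (kobovdamrovi, behorefr), so the final letter is not what conditions the rule; the second-to-last letter is.
"hohefm" has second-to-last letter 'f'. The stems whose second-to-last letter is 'f' (senafg → besenafg, horefr → behorefr) add the prefix be-.
The other patterns: stems whose second-to-last letter is 'm' add -ovi; stems whose second-to-last letter is 'l' or 'z' repeat the first consonant+vowel as a prefix.
So hohefm → behohefm.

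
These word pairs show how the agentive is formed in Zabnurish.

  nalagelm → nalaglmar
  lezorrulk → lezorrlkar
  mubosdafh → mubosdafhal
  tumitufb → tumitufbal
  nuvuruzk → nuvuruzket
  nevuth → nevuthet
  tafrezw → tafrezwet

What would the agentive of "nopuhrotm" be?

nopuhrotmet

"nopuhrotm" has second-to-last letter 't'. The one such stem in the data (nevuth → nevuthet) adds -et, so the same rule applies.
The other patterns: stems whose second-to-last letter is 'l' delete the last vowel and add -ar; stems whose second-to-last letter is 'f' add -al.
So nopuhrotm → nopuhrotmet.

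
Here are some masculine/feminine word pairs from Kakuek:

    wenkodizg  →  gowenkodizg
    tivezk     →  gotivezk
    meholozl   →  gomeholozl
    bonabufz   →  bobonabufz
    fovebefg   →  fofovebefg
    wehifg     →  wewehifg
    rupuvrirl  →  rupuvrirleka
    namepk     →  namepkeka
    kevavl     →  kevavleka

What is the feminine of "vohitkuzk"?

wenkodizg and fovebefg both end in -g yet inflect differently (gowenkodizg, fofovebefg), so the final letter is not what conditions the rule; the second-to-last letter is.
"vohitkuzk" has second-to-last letter 'z'. The stems whose second-to-last letter is 'z' (wenkodizg → gowenkodizg, tivezk → gotivezk, meholozl → gomeholozl) add the prefix go-.
So vohitkuzk → govohitkuzk.

govohitkuzk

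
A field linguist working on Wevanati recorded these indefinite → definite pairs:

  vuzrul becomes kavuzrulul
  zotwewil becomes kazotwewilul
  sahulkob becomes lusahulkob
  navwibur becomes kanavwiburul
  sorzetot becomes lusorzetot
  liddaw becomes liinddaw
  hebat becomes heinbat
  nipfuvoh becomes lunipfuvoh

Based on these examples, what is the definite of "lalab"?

hebat and sorzetot both end in -t yet inflect differently (heinbat, lusorzetot), so the final letter is not what conditions the rule; the last vowel is.
"lalab" has last vowel 'a'. The stems whose last vowel is 'a' (hebat → heinbat, liddaw → liinddaw) insert -in- after the first vowel.
The other patterns: stems whose last vowel is 'o' add the prefix lu-; stems whose last vowel is 'i' or 'u' add ka- … -ul around the stem.
So lalab → lainlab.

lainlab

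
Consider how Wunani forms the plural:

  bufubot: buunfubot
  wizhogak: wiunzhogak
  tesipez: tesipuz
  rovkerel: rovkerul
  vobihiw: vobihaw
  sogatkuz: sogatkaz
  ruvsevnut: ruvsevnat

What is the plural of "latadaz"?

launtadaz

tesipez and sogatkuz both end in -z yet inflect differently (tesipuz, sogatkaz), so the final letter is not what conditions the rule; the last vowel is.
"latadaz" has last vowel 'a'. The one such stem in the data (wizhogak → wiunzhogak) inserts -un- after the first vowel (as does bufubot), so the same rule applies.
The other patterns: stems whose last vowel is 'e' change the last vowel to 'u'; stems whose last vowel is 'i' or 'u' change the last vowel to 'a'.
So latadaz → launtadaz.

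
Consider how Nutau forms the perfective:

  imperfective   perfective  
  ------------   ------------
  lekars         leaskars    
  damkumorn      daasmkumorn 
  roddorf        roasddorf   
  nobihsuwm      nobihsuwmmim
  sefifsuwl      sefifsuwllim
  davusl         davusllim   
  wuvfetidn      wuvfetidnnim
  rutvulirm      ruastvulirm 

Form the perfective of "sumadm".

sumadmmim

rutvulirm and nobihsuwm both end in -m yet inflect differently (ruastvulirm, nobihsuwmmim), so the final letter is not what conditions the rule; the second-to-last letter is.
"sumadm" has second-to-last letter 'd'. The one such stem in the data (wuvfetidn → wuvfetidnnim) doubles the final consonant and adds -im (as do nobihsuwm, davusl), so the same rule applies.
The other pattern: stems whose second-to-last letter is 'r' insert -as- after the first vowel.
So sumadm → sumadmmim.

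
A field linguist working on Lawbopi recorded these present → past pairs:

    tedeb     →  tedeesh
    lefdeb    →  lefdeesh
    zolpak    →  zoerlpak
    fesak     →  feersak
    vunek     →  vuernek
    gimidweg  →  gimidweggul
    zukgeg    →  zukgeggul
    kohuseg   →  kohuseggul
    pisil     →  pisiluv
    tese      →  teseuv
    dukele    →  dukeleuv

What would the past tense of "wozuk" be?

woerzuk

tedeb and vunek both have last vowel 'e' yet inflect differently (tedeesh, vuernek), so the last vowel is not what conditions the rule; the final letter is.
"wozuk" ends in -k. The stems ending in -k (zolpak → zoerlpak, fesak → feersak, vunek → vuernek) insert -er- after the first vowel.
So wozuk → woerzuk.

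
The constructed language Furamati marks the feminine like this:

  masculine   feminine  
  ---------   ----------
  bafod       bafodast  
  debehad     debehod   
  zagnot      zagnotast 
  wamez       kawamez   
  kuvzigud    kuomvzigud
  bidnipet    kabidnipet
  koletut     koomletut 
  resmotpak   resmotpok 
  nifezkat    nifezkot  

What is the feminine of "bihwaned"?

"bihwaned" has last vowel 'e'. The stems whose last vowel is 'e' (bidnipet → kabidnipet, wamez → kawamez) add the prefix ka-.
So bihwaned → kabihwaned.

kabihwaned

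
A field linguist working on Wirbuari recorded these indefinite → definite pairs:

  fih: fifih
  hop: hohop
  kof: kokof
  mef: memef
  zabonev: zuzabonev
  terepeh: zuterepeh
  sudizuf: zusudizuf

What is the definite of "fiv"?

fih and terepeh both end in -h yet inflect differently (fifih, zuterepeh), so the final letter is not what conditions the rule; the number of vowels is.
"fiv" has 1 vowel. The stems with 1 vowel (fih → fifih, hop → hohop, kof → kokof) repeat the first consonant+vowel as a prefix.
The other pattern: stems with 3 vowels add the prefix zu-.
So fiv → fifiv.

fifiv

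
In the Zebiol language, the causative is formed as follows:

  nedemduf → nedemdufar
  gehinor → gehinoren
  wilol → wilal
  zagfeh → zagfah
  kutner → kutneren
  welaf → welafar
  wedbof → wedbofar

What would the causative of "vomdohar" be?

wedbof and gehinor both have last vowel 'o' yet inflect differently (wedbofar, gehinoren), so the last vowel is not what conditions the rule; the final letter is.
"vomdohar" ends in -r. The stems ending in -r (kutner → kutneren, gehinor → gehinoren) add -en.
The other patterns: stems ending in -f add -ar; stems ending in -h or -l change the last vowel to 'a'.
So vomdohar → vomdoharen.

vomdoharen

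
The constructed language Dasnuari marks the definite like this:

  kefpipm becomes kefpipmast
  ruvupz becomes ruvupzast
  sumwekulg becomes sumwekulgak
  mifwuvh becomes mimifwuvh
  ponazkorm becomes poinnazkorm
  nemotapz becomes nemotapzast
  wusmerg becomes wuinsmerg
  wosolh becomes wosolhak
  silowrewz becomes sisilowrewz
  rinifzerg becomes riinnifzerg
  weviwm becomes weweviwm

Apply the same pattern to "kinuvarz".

rinifzerg and sumwekulg both end in -g yet inflect differently (riinnifzerg, sumwekulgak), so the final letter is not what conditions the rule; the second-to-last letter is.
"kinuvarz" has second-to-last letter 'r'. The stems whose second-to-last letter is 'r' (ponazkorm → poinnazkorm, rinifzerg → riinnifzerg, wusmerg → wuinsmerg) insert -in- after the first vowel.
So kinuvarz → kiinnuvarz.

kiinnuvarz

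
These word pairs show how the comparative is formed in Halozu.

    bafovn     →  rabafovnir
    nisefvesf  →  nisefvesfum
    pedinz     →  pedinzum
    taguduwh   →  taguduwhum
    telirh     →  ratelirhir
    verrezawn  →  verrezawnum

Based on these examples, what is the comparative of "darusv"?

darusvum

bafovn and verrezawn both end in -n yet inflect differently (rabafovnir, verrezawnum), so the final letter is not what conditions the rule; the second-to-last letter is.
"darusv" has second-to-last letter 's'. The one such stem in the data (nisefvesf → nisefvesfum) adds -um, so the same rule applies.
The other pattern: stems whose second-to-last letter is 'r' or 'v' add ra- … -ir around the stem.
So darusv → darusvum.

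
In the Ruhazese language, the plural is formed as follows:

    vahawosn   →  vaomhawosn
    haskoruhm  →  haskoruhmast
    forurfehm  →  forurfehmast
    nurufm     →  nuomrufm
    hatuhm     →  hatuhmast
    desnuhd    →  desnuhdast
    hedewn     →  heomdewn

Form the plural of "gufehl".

"gufehl" has second-to-last letter 'h'. The stems whose second-to-last letter is 'h' (haskoruhm → haskoruhmast, hatuhm → hatuhmast, desnuhd → desnuhdast) add -ast.
So gufehl → gufehlast.

gufehlast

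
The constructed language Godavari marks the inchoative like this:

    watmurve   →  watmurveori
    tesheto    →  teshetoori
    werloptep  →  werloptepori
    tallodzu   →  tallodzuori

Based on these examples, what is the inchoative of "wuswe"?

wusweori

Every pair shown (watmurve → watmurveori, tesheto → teshetoori, werloptep → werloptepori, …) follows the same rule: add -ori.
So wuswe → wusweori.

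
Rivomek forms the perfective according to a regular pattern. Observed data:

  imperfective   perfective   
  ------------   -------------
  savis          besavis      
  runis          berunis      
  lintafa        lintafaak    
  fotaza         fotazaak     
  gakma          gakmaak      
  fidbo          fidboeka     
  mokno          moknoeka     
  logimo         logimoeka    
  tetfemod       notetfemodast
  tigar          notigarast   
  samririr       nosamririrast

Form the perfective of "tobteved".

"tobteved" ends in -d. The one such stem in the data (tetfemod → notetfemodast) adds no- … -ast around the stem, so the same rule applies.
So tobteved → notobtevedast.

notobtevedast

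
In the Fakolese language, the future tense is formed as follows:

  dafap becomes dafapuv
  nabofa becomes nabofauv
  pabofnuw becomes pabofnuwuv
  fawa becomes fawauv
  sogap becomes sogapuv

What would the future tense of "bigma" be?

bigmauv

Every pair shown (dafap → dafapuv, nabofa → nabofauv, pabofnuw → pabofnuwuv, …) follows the same rule: add -uv.
So bigma → bigmauv.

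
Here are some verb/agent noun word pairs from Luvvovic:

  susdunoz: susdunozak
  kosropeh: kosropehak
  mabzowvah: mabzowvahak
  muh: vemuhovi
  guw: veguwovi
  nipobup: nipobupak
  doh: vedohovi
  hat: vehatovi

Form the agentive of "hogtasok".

hogtasokak

mabzowvah and muh both end in -h yet inflect differently (mabzowvahak, vemuhovi), so the final letter is not what conditions the rule; the number of vowels is.
"hogtasok" has 3 vowels. The stems with 3 vowels (mabzowvah → mabzowvahak, susdunoz → susdunozak, kosropeh → kosropehak) add -ak.
So hogtasok → hogtasokak.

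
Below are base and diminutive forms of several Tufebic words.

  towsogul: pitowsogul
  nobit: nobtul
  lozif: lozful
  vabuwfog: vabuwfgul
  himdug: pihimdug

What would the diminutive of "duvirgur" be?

himdug and vabuwfog both end in -g yet inflect differently (pihimdug, vabuwfgul), so the final letter is not what conditions the rule; the last vowel is.
"duvirgur" has last vowel 'u'. The stems whose last vowel is 'u' (himdug → pihimdug, towsogul → pitowsogul) add the prefix pi-.
The other pattern: stems whose last vowel is 'i' or 'o' delete the last vowel and add -ul.
So duvirgur → piduvirgur.

piduvirgur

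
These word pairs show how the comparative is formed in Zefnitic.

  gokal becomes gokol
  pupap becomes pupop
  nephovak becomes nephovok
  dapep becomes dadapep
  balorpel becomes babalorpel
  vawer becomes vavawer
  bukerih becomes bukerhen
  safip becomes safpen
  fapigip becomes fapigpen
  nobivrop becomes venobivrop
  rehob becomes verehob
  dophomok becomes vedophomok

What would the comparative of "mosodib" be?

"mosodib" has last vowel 'i'. The stems whose last vowel is 'i' (bukerih → bukerhen, safip → safpen, fapigip → fapigpen) delete the last vowel and add -en.
The other patterns: stems whose last vowel is 'a' change the last vowel to 'o'; stems whose last vowel is 'e' repeat the first consonant+vowel as a prefix; stems whose last vowel is 'o' add the prefix ve-.
So mosodib → mosodben.

mosodben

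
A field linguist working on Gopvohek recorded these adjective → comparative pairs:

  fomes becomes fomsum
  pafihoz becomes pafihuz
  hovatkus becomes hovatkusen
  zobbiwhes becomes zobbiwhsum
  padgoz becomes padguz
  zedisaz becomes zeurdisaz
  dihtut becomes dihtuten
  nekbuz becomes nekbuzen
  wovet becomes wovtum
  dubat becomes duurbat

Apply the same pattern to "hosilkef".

hosilkfum

wovet and dubat both end in -t yet inflect differently (wovtum, duurbat), so the final letter is not what conditions the rule; the last vowel is.
"hosilkef" has last vowel 'e'. The stems whose last vowel is 'e' (fomes → fomsum, wovet → wovtum, zobbiwhes → zobbiwhsum) delete the last vowel and add -um.
So hosilkef → hosilkfum.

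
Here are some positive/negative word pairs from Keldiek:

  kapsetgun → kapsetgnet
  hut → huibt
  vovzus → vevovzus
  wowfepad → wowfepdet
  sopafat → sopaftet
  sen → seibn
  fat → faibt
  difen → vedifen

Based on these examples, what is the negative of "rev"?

reibv

sen and difen both end in -n yet inflect differently (seibn, vedifen), so the final letter is not what conditions the rule; the number of vowels is.
"rev" has 1 vowel. The stems with 1 vowel (fat → faibt, hut → huibt, sen → seibn) insert -ib- after the first vowel.
The other patterns: stems with 2 vowels add the prefix ve-; stems with 3 vowels delete the last vowel and add -et.
So rev → reibv.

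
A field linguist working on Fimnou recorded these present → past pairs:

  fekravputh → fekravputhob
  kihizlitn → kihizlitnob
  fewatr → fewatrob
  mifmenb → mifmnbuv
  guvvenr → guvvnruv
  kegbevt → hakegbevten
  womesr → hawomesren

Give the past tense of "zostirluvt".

hazostirluvten

"zostirluvt" has second-to-last letter 'v'. The one such stem in the data (kegbevt → hakegbevten) adds ha- … -en around the stem, so the same rule applies.
The other patterns: stems whose second-to-last letter is 't' add -ob; stems whose second-to-last letter is 'n' delete the last vowel and add -uv.
So zostirluvt → hazostirluvten.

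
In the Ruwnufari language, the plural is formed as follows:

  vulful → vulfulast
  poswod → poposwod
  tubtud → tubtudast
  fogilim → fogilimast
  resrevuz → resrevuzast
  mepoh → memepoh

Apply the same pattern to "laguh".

laguhast

tubtud and poswod both end in -d yet inflect differently (tubtudast, poposwod), so the final letter is not what conditions the rule; the last vowel is.
"laguh" has last vowel 'u'. The stems whose last vowel is 'u' (resrevuz → resrevuzast, vulful → vulfulast, tubtud → tubtudast) add -ast.
The other pattern: stems whose last vowel is 'o' repeat the first consonant+vowel as a prefix.
So laguh → laguhast.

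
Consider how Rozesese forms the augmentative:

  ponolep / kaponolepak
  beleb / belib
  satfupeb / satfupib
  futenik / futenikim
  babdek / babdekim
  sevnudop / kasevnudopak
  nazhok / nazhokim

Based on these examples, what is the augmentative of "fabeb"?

fabib

babdek and beleb both have last vowel 'e' yet inflect differently (babdekim, belib), so the last vowel is not what conditions the rule; the final letter is.
"fabeb" ends in -b. The stems ending in -b (beleb → belib, satfupeb → satfupib) change the last vowel to 'i'.
The other patterns: stems ending in -k add -im; stems ending in -p add ka- … -ak around the stem.
So fabeb → fabib.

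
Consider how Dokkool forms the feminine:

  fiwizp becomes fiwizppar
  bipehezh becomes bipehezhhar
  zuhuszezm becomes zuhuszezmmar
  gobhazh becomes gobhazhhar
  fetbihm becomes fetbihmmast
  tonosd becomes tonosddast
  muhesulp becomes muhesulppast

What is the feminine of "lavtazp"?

zuhuszezm and fetbihm both end in -m yet inflect differently (zuhuszezmmar, fetbihmmast), so the final letter is not what conditions the rule; the second-to-last letter is.
"lavtazp" has second-to-last letter 'z'. The stems whose second-to-last letter is 'z' (fiwizp → fiwizppar, bipehezh → bipehezhhar, zuhuszezm → zuhuszezmmar) double the final consonant and add -ar.
The other pattern: stems whose second-to-last letter is 'h', 'l' or 's' double the final consonant and add -ast.
So lavtazp → lavtazppar.

lavtazppar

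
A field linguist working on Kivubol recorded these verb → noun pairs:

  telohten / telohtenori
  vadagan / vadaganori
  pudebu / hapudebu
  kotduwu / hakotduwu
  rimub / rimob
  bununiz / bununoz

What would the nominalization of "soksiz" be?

soksoz

"soksiz" ends in -z. The one such stem in the data (bununiz → bununoz) changes the last vowel to 'o' (as does rimub), so the same rule applies.
The other patterns: stems ending in -n add -ori; stems ending in -u add the prefix ha-.
So soksiz → soksoz.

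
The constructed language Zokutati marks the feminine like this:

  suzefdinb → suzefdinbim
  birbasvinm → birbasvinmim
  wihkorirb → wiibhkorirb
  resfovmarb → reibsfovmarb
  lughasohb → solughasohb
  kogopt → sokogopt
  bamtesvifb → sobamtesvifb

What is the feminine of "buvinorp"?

buibvinorp

suzefdinb and wihkorirb both end in -b yet inflect differently (suzefdinbim, wiibhkorirb), so the final letter is not what conditions the rule; the second-to-last letter is.
"buvinorp" has second-to-last letter 'r'. The stems whose second-to-last letter is 'r' (wihkorirb → wiibhkorirb, resfovmarb → reibsfovmarb) insert -ib- after the first vowel.
So buvinorp → buibvinorp.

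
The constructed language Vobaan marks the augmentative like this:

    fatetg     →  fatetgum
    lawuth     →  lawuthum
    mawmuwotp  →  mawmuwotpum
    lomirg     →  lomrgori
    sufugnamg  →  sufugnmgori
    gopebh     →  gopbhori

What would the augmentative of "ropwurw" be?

ropwrwori

fatetg and lomirg both end in -g yet inflect differently (fatetgum, lomrgori), so the final letter is not what conditions the rule; the second-to-last letter is.
"ropwurw" has second-to-last letter 'r'. The one such stem in the data (lomirg → lomrgori) deletes the last vowel and adds -ori (as do sufugnamg, gopebh), so the same rule applies.
The other pattern: stems whose second-to-last letter is 't' add -um.
So ropwurw → ropwrwori.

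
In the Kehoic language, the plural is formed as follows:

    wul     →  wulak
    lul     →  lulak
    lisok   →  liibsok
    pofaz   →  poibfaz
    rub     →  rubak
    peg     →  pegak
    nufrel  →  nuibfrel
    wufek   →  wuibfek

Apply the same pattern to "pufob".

lul and nufrel both end in -l yet inflect differently (lulak, nuibfrel), so the final letter is not what conditions the rule; the number of vowels is.
"pufob" has 2 vowels. The stems with 2 vowels (lisok → liibsok, nufrel → nuibfrel, wufek → wuibfek) insert -ib- after the first vowel.
So pufob → puibfob.

puibfob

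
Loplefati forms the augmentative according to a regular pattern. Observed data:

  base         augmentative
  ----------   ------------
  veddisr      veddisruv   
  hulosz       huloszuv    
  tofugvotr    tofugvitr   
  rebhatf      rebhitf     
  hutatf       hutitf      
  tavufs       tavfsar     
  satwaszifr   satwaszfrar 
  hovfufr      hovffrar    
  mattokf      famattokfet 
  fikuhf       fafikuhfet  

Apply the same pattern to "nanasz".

nanaszuv

"nanasz" has second-to-last letter 's'. The stems whose second-to-last letter is 's' (veddisr → veddisruv, hulosz → huloszuv) add -uv.
The other patterns: stems whose second-to-last letter is 't' change the last vowel to 'i'; stems whose second-to-last letter is 'f' delete the last vowel and add -ar; stems whose second-to-last letter is 'h' or 'k' add fa- … -et around the stem.
So nanasz → nanaszuv.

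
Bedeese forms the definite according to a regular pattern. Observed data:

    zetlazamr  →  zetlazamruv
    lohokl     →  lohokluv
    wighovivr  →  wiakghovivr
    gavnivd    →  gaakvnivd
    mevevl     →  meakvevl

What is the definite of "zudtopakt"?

zudtopaktuv

mevevl and lohokl both end in -l yet inflect differently (meakvevl, lohokluv), so the final letter is not what conditions the rule; the second-to-last letter is.
"zudtopakt" has second-to-last letter 'k'. The one such stem in the data (lohokl → lohokluv) adds -uv, so the same rule applies.
So zudtopakt → zudtopaktuv.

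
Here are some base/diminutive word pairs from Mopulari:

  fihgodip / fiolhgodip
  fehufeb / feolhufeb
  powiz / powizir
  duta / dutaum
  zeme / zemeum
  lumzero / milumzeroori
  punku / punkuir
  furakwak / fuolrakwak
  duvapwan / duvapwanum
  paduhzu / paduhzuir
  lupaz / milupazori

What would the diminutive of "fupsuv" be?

powiz and lupaz both end in -z yet inflect differently (powizir, milupazori), so the final letter is not what conditions the rule; the first letter is.
"fupsuv" begins with f-. The stems beginning with f- (furakwak → fuolrakwak, fehufeb → feolhufeb, fihgodip → fiolhgodip) insert -ol- after the first vowel.
So fupsuv → fuolpsuv.

fuolpsuv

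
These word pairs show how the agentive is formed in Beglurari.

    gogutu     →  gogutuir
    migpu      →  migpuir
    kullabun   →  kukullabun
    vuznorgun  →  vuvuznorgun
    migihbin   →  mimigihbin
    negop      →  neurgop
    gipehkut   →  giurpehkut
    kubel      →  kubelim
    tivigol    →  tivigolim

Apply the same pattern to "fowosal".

gogutu and kullabun both have last vowel 'u' yet inflect differently (gogutuir, kukullabun), so the last vowel is not what conditions the rule; the final letter is.
"fowosal" ends in -l. The stems ending in -l (kubel → kubelim, tivigol → tivigolim) add -im.
The other patterns: stems ending in -u add -ir; stems ending in -n repeat the first consonant+vowel as a prefix; stems ending in -p or -t insert -ur- after the first vowel.
So fowosal → fowosalim.

fowosalim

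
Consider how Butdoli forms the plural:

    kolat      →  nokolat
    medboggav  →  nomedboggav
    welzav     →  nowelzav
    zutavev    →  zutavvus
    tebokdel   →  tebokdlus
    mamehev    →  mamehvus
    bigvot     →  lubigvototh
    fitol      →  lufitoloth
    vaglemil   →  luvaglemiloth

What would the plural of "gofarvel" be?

gofarvlus

"gofarvel" has last vowel 'e'. The stems whose last vowel is 'e' (zutavev → zutavvus, tebokdel → tebokdlus, mamehev → mamehvus) delete the last vowel and add -us.
So gofarvel → gofarvlus.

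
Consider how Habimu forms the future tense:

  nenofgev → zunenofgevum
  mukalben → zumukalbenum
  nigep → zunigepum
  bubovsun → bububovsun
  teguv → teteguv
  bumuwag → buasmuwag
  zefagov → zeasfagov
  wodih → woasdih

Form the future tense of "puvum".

"puvum" has last vowel 'u'. The stems whose last vowel is 'u' (bubovsun → bububovsun, teguv → teteguv) repeat the first consonant+vowel as a prefix.
The other patterns: stems whose last vowel is 'e' add zu- … -um around the stem; stems whose last vowel is 'a', 'i' or 'o' insert -as- after the first vowel.
So puvum → pupuvum.

pupuvum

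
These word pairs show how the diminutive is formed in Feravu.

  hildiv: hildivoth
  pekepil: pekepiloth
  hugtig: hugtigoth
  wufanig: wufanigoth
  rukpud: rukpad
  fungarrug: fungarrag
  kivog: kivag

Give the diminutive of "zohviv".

zohvivoth

hugtig and fungarrug both end in -g yet inflect differently (hugtigoth, fungarrag), so the final letter is not what conditions the rule; the last vowel is.
"zohviv" has last vowel 'i'. The stems whose last vowel is 'i' (hildiv → hildivoth, pekepil → pekepiloth, hugtig → hugtigoth) add -oth.
The other pattern: stems whose last vowel is 'o' or 'u' change the last vowel to 'a'.
So zohviv → zohvivoth.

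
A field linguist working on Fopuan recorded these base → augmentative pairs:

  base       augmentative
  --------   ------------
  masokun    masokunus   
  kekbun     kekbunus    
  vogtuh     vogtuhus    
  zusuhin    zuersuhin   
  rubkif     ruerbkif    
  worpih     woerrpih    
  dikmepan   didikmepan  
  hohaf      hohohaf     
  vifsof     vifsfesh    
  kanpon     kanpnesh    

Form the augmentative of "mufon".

mufnesh

masokun and zusuhin both end in -n yet inflect differently (masokunus, zuersuhin), so the final letter is not what conditions the rule; the last vowel is.
"mufon" has last vowel 'o'. The stems whose last vowel is 'o' (vifsof → vifsfesh, kanpon → kanpnesh) delete the last vowel and add -esh.
The other patterns: stems whose last vowel is 'u' add -us; stems whose last vowel is 'i' insert -er- after the first vowel; stems whose last vowel is 'a' repeat the first consonant+vowel as a prefix.
So mufon → mufnesh.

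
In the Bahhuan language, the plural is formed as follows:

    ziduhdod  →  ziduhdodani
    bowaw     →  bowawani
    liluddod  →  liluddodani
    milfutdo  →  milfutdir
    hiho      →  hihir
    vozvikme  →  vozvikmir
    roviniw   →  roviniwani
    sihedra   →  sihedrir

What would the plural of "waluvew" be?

waluvewani

liluddod and milfutdo both have last vowel 'o' yet inflect differently (liluddodani, milfutdir), so the last vowel is not what conditions the rule; whether the stem ends in a vowel or a consonant is.
"waluvew" ends in a consonant. The stems ending in a consonant (roviniw → roviniwani, liluddod → liluddodani, bowaw → bowawani) add -ani.
The other pattern: stems ending in a vowel drop the final letter and add -ir.
So waluvew → waluvewani.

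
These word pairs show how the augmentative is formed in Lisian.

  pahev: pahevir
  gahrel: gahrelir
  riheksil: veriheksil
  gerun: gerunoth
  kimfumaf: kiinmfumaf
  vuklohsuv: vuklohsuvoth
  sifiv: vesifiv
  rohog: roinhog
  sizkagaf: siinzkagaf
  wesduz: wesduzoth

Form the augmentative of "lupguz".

lupguzoth

vuklohsuv and sifiv both end in -v yet inflect differently (vuklohsuvoth, vesifiv), so the final letter is not what conditions the rule; the last vowel is.
"lupguz" has last vowel 'u'. The stems whose last vowel is 'u' (vuklohsuv → vuklohsuvoth, gerun → gerunoth, wesduz → wesduzoth) add -oth.
So lupguz → lupguzoth.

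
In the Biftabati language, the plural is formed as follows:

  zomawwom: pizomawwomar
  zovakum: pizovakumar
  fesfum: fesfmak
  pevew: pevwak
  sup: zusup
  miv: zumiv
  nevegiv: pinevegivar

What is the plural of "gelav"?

gelvak

"gelav" has 2 vowels. The stems with 2 vowels (fesfum → fesfmak, pevew → pevwak) delete the last vowel and add -ak.
So gelav → gelvak.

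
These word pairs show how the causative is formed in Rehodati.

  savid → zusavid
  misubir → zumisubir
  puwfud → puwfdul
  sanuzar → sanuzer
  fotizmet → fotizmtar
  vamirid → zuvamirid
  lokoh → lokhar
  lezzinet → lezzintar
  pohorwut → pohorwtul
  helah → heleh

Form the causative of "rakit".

misubir and sanuzar both end in -r yet inflect differently (zumisubir, sanuzer), so the final letter is not what conditions the rule; the last vowel is.
"rakit" has last vowel 'i'. The stems whose last vowel is 'i' (misubir → zumisubir, savid → zusavid, vamirid → zuvamirid) add the prefix zu-.
The other patterns: stems whose last vowel is 'a' change the last vowel to 'e'; stems whose last vowel is 'u' delete the last vowel and add -ul; stems whose last vowel is 'e' or 'o' delete the last vowel and add -ar.
So rakit → zurakit.

zurakit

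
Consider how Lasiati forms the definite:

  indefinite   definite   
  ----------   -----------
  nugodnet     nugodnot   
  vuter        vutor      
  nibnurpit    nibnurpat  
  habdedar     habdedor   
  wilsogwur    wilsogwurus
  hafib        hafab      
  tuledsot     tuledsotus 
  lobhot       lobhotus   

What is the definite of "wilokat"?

wilokot

nibnurpit and nugodnet both end in -t yet inflect differently (nibnurpat, nugodnot), so the final letter is not what conditions the rule; the last vowel is.
"wilokat" has last vowel 'a'. The one such stem in the data (habdedar → habdedor) changes the last vowel to 'o' (as do vuter, nugodnet), so the same rule applies.
The other patterns: stems whose last vowel is 'i' change the last vowel to 'a'; stems whose last vowel is 'o' or 'u' add -us.
So wilokat → wilokot.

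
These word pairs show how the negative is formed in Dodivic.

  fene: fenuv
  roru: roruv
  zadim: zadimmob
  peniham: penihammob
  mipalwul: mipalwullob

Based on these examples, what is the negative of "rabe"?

"rabe" ends in a vowel. The stems ending in a vowel (fene → fenuv, roru → roruv) drop the final letter and add -uv.
So rabe → rabuv.

rabuv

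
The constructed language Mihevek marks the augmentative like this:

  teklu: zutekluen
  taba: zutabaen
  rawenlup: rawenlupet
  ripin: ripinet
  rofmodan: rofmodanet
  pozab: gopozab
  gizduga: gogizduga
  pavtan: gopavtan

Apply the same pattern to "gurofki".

gogurofki

taba and gizduga both end in -a yet inflect differently (zutabaen, gogizduga), so the final letter is not what conditions the rule; the first letter is.
"gurofki" begins with g-. The one such stem in the data (gizduga → gogizduga) adds the prefix go-, so the same rule applies.
The other patterns: stems beginning with t- add zu- … -en around the stem; stems beginning with r- add -et.
So gurofki → gogurofki.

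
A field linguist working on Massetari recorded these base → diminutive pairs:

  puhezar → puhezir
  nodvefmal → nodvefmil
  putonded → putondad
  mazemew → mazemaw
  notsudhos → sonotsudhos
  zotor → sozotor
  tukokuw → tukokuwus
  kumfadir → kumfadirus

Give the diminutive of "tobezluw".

tobezluwus

puhezar and zotor both end in -r yet inflect differently (puhezir, sozotor), so the final letter is not what conditions the rule; the last vowel is.
"tobezluw" has last vowel 'u'. The one such stem in the data (tukokuw → tukokuwus) adds -us, so the same rule applies.
The other patterns: stems whose last vowel is 'a' change the last vowel to 'i'; stems whose last vowel is 'e' change the last vowel to 'a'; stems whose last vowel is 'o' add the prefix so-.
So tobezluw → tobezluwus.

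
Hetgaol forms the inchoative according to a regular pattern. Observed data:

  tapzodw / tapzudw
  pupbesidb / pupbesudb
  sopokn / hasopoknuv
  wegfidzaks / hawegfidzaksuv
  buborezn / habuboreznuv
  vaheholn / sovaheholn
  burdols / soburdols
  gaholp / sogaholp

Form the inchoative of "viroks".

"viroks" has second-to-last letter 'k'. The stems whose second-to-last letter is 'k' (sopokn → hasopoknuv, wegfidzaks → hawegfidzaksuv) add ha- … -uv around the stem.
The other patterns: stems whose second-to-last letter is 'd' change the last vowel to 'u'; stems whose second-to-last letter is 'l' add the prefix so-.
So viroks → haviroksuv.

haviroksuv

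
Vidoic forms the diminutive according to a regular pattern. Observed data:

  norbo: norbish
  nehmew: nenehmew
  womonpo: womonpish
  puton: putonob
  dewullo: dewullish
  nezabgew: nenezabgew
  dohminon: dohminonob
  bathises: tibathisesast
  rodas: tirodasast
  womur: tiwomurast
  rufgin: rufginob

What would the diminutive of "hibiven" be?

"hibiven" ends in -n. The stems ending in -n (puton → putonob, dohminon → dohminonob, rufgin → rufginob) add -ob.
The other patterns: stems ending in -o drop the final letter and add -ish; stems ending in -w repeat the first consonant+vowel as a prefix; stems ending in -r or -s add ti- … -ast around the stem.
So hibiven → hibivenob.

hibivenob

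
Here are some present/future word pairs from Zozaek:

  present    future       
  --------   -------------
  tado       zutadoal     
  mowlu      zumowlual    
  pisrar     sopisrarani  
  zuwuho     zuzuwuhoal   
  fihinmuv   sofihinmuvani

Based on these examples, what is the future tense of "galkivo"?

"galkivo" ends in a vowel. The stems ending in a vowel (zuwuho → zuzuwuhoal, mowlu → zumowlual, tado → zutadoal) add zu- … -al around the stem.
The other pattern: stems ending in a consonant add so- … -ani around the stem.
So galkivo → zugalkivoal.

zugalkivoal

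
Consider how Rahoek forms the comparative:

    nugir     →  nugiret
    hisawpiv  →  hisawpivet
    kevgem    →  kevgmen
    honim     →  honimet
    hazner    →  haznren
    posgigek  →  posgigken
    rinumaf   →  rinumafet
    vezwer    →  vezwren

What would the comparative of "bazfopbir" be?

bazfopbiret

kevgem and honim both end in -m yet inflect differently (kevgmen, honimet), so the final letter is not what conditions the rule; the last vowel is.
"bazfopbir" has last vowel 'i'. The stems whose last vowel is 'i' (honim → honimet, nugir → nugiret, hisawpiv → hisawpivet) add -et.
So bazfopbir → bazfopbiret.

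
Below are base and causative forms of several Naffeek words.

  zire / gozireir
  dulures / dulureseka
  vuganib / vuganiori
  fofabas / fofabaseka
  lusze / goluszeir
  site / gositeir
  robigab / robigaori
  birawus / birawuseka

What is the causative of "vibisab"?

vibisaori

zire and dulures both have last vowel 'e' yet inflect differently (gozireir, dulureseka), so the last vowel is not what conditions the rule; the final letter is.
"vibisab" ends in -b. The stems ending in -b (robigab → robigaori, vuganib → vuganiori) drop the final letter and add -ori.
The other patterns: stems ending in -e add go- … -ir around the stem; stems ending in -s add -eka.
So vibisab → vibisaori.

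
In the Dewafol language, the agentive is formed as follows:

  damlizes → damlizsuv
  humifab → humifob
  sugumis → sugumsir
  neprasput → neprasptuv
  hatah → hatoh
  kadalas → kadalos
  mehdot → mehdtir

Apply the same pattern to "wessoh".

wesshir

damlizes and kadalas both end in -s yet inflect differently (damlizsuv, kadalos), so the final letter is not what conditions the rule; the last vowel is.
"wessoh" has last vowel 'o'. The one such stem in the data (mehdot → mehdtir) deletes the last vowel and adds -ir (as does sugumis), so the same rule applies.
The other patterns: stems whose last vowel is 'e' or 'u' delete the last vowel and add -uv; stems whose last vowel is 'a' change the last vowel to 'o'.
So wessoh → wesshir.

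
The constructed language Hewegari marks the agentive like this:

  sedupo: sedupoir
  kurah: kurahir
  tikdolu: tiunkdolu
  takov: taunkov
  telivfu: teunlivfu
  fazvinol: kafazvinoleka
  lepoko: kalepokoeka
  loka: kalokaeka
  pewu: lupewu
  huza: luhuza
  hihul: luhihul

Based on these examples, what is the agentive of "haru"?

sedupo and lepoko both end in -o yet inflect differently (sedupoir, kalepokoeka), so the final letter is not what conditions the rule; the first letter is.
"haru" begins with h-. The stems beginning with h- (huza → luhuza, hihul → luhihul) add the prefix lu-.
The other patterns: stems beginning with k- or s- add -ir; stems beginning with t- insert -un- after the first vowel; stems beginning with f- or l- add ka- … -eka around the stem.
So haru → luharu.

luharu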